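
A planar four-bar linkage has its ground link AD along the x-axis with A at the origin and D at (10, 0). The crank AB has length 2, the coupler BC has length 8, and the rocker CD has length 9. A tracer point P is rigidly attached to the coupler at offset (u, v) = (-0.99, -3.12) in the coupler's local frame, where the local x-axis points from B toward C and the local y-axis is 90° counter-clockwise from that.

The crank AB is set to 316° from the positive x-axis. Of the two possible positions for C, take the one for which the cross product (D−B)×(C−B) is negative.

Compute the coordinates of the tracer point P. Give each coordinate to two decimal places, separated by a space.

A=(0,0), D=(10.00,0)
B = A + 2.00·(cos316°, sin316°) = (1.4387, -1.3893)
|BD| = 8.6733
circle(B,8.00) ∩ circle(D,9.00): a=3.3566, h=7.2617
  candidates: C₊=(3.5888,6.3163) cross=62.983; C₋=(5.9152,-8.0196) cross=-62.983
  mode - wants cross < 0 → take C=(5.9152,-8.0196) (cross=-62.983)
ex = (C−B)/|BC| = (0.5596,-0.8288); ey = (0.8288,0.5596)
P = B + -0.99·ex + -3.12·ey = (-1.7011,-2.3147)

-1.70 -2.31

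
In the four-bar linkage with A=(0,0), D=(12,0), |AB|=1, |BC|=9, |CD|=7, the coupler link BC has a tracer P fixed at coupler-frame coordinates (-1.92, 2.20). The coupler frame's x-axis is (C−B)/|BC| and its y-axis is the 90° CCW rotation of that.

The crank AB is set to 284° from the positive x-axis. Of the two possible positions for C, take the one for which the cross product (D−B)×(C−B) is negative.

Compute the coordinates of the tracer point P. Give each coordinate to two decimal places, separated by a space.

-0.24 1.91

A=(0,0), D=(12.00,0)
B = A + 1.00·(cos284°, sin284°) = (0.2419, -0.9703)
|BD| = 11.7980
circle(B,9.00) ∩ circle(D,7.00): a=7.2552, h=5.3256
  candidates: C₊=(7.0345,4.9340) cross=62.832; C₋=(7.9105,-5.6812) cross=-62.832
  mode - wants cross < 0 → take C=(7.9105,-5.6812) (cross=-62.832)
ex = (C−B)/|BC| = (0.8521,-0.5234); ey = (0.5234,0.8521)
P = B + -1.92·ex + 2.20·ey = (-0.2425,1.9092)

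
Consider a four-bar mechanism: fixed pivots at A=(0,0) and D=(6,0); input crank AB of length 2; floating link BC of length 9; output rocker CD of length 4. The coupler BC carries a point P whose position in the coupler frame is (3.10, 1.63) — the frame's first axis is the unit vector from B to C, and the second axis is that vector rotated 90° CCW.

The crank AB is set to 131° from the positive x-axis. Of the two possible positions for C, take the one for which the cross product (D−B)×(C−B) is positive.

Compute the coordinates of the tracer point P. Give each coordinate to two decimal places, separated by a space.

1.29 3.86

A=(0,0), D=(6.00,0)
B = A + 2.00·(cos131°, sin131°) = (-1.3121, 1.5094)
|BD| = 7.4663
circle(B,9.00) ∩ circle(D,4.00): a=8.0860, h=3.9517
  candidates: C₊=(7.4059,3.7448) cross=29.504; C₋=(5.8081,-3.9954) cross=-29.504
  mode + wants cross > 0 → take C=(7.4059,3.7448) (cross=29.504)
ex = (C−B)/|BC| = (0.9687,0.2484); ey = (-0.2484,0.9687)
P = B + 3.10·ex + 1.63·ey = (1.2859,3.8583)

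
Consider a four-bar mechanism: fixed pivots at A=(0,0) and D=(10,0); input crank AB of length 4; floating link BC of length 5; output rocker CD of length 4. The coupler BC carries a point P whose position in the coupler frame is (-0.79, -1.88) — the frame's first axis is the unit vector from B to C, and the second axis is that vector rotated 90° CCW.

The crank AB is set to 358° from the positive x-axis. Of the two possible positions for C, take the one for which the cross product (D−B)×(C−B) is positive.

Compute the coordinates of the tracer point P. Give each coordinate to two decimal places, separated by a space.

A=(0,0), D=(10.00,0)
B = A + 4.00·(cos358°, sin358°) = (3.9976, -0.1396)
|BD| = 6.0041
circle(B,5.00) ∩ circle(D,4.00): a=3.7515, h=3.3055
  candidates: C₊=(7.6712,3.2522) cross=19.846; C₋=(7.8249,-3.3569) cross=-19.846
  mode + wants cross > 0 → take C=(7.6712,3.2522) (cross=19.846)
ex = (C−B)/|BC| = (0.7347,0.6784); ey = (-0.6784,0.7347)
P = B + -0.79·ex + -1.88·ey = (4.6924,-2.0568)

4.69 -2.06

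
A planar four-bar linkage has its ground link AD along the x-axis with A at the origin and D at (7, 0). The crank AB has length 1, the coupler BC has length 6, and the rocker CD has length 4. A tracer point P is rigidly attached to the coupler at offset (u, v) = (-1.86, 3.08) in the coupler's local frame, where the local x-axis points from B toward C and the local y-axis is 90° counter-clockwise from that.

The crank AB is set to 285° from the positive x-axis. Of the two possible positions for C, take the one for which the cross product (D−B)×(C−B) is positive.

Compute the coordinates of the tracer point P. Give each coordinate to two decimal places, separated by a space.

A=(0,0), D=(7.00,0)
B = A + 1.00·(cos285°, sin285°) = (0.2588, -0.9659)
|BD| = 6.8100
circle(B,6.00) ∩ circle(D,4.00): a=4.8734, h=3.4999
  candidates: C₊=(4.5866,3.1899) cross=23.835; C₋=(5.5794,-3.7392) cross=-23.835
  mode + wants cross > 0 → take C=(4.5866,3.1899) (cross=23.835)
ex = (C−B)/|BC| = (0.7213,0.6926); ey = (-0.6926,0.7213)
P = B + -1.86·ex + 3.08·ey = (-3.2161,-0.0327)

-3.22 -0.03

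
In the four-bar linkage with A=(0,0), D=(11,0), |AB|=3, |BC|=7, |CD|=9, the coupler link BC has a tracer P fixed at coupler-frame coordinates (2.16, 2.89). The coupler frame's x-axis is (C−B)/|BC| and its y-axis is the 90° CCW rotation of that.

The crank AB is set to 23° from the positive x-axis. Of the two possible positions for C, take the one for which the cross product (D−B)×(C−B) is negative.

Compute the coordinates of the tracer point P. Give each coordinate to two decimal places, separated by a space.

6.00 -0.42

A=(0,0), D=(11.00,0)
B = A + 3.00·(cos23°, sin23°) = (2.7615, 1.1722)
|BD| = 8.3215
circle(B,7.00) ∩ circle(D,9.00): a=2.2380, h=6.6326
  candidates: C₊=(5.9115,7.4234) cross=55.193; C₋=(4.0429,-5.7095) cross=-55.193
  mode - wants cross < 0 → take C=(4.0429,-5.7095) (cross=-55.193)
ex = (C−B)/|BC| = (0.1831,-0.9831); ey = (0.9831,0.1831)
P = B + 2.16·ex + 2.89·ey = (5.9981,-0.4223)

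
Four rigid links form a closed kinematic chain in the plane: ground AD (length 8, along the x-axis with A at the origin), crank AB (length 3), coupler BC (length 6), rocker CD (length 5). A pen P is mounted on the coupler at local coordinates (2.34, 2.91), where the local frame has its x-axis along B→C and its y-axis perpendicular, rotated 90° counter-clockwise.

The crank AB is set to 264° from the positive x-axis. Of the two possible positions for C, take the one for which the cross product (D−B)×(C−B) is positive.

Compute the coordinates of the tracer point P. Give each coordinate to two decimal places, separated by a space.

-1.21 0.64

A=(0,0), D=(8.00,0)
B = A + 3.00·(cos264°, sin264°) = (-0.3136, -2.9836)
|BD| = 8.8327
circle(B,6.00) ∩ circle(D,5.00): a=5.0391, h=3.2570
  candidates: C₊=(3.3291,1.7841) cross=28.768; C₋=(5.5294,-4.3470) cross=-28.768
  mode + wants cross > 0 → take C=(3.3291,1.7841) (cross=28.768)
ex = (C−B)/|BC| = (0.6071,0.7946); ey = (-0.7946,0.6071)
P = B + 2.34·ex + 2.91·ey = (-1.2052,0.6425)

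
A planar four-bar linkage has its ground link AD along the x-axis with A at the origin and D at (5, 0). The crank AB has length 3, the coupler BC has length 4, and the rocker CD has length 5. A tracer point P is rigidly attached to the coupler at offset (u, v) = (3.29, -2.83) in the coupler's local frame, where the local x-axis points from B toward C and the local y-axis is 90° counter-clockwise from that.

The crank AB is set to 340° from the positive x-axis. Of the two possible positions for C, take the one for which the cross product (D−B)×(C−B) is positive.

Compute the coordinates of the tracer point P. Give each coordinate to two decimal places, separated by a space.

A=(0,0), D=(5.00,0)
B = A + 3.00·(cos340°, sin340°) = (2.8191, -1.0261)
|BD| = 2.4102
circle(B,4.00) ∩ circle(D,5.00): a=-0.6619, h=3.9449
  candidates: C₊=(0.5408,2.2617) cross=9.508; C₋=(3.8995,-4.8774) cross=-9.508
  mode + wants cross > 0 → take C=(0.5408,2.2617) (cross=9.508)
ex = (C−B)/|BC| = (-0.5696,0.8219); ey = (-0.8219,-0.5696)
P = B + 3.29·ex + -2.83·ey = (3.2712,3.2900)

3.27 3.29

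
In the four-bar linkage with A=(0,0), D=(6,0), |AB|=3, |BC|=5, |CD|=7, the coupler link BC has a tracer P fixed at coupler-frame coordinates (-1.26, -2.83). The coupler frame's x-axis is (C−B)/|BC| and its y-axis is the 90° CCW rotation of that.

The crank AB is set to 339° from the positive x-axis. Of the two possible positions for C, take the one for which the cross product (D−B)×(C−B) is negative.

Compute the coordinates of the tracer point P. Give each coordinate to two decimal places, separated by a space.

0.05 0.35

A=(0,0), D=(6.00,0)
B = A + 3.00·(cos339°, sin339°) = (2.8007, -1.0751)
|BD| = 3.3751
circle(B,5.00) ∩ circle(D,7.00): a=-1.8679, h=4.6380
  candidates: C₊=(-0.4473,2.7262) cross=15.653; C₋=(2.5075,-6.0665) cross=-15.653
  mode - wants cross < 0 → take C=(2.5075,-6.0665) (cross=-15.653)
ex = (C−B)/|BC| = (-0.0586,-0.9983); ey = (0.9983,-0.0586)
P = B + -1.26·ex + -2.83·ey = (0.0495,0.3487)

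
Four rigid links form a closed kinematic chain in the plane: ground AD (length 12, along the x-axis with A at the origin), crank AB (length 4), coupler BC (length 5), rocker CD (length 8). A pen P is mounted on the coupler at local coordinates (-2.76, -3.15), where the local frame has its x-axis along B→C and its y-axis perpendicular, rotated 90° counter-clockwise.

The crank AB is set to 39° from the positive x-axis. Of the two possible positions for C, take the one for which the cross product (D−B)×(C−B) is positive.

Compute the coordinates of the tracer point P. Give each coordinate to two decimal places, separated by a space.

A=(0,0), D=(12.00,0)
B = A + 4.00·(cos39°, sin39°) = (3.1086, 2.5173)
|BD| = 9.2409
circle(B,5.00) ∩ circle(D,8.00): a=2.5103, h=4.3242
  candidates: C₊=(6.7018,5.9941) cross=39.959; C₋=(4.3460,-2.3272) cross=-39.959
  mode + wants cross > 0 → take C=(6.7018,5.9941) (cross=39.959)
ex = (C−B)/|BC| = (0.7187,0.6954); ey = (-0.6954,0.7187)
P = B + -2.76·ex + -3.15·ey = (3.3155,-1.6657)

3.32 -1.67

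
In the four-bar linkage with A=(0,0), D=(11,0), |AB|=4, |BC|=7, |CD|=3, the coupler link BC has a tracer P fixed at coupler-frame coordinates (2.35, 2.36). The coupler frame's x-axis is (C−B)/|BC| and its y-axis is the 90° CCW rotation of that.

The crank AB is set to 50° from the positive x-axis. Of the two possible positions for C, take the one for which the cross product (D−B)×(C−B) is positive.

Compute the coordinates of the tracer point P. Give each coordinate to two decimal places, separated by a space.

5.06 5.27

A=(0,0), D=(11.00,0)
B = A + 4.00·(cos50°, sin50°) = (2.5712, 3.0642)
|BD| = 8.9685
circle(B,7.00) ∩ circle(D,3.00): a=6.7143, h=1.9795
  candidates: C₊=(9.5577,2.6305) cross=17.753; C₋=(8.2051,-1.0902) cross=-17.753
  mode + wants cross > 0 → take C=(9.5577,2.6305) (cross=17.753)
ex = (C−B)/|BC| = (0.9981,-0.0619); ey = (0.0619,0.9981)
P = B + 2.35·ex + 2.36·ey = (5.0628,5.2741)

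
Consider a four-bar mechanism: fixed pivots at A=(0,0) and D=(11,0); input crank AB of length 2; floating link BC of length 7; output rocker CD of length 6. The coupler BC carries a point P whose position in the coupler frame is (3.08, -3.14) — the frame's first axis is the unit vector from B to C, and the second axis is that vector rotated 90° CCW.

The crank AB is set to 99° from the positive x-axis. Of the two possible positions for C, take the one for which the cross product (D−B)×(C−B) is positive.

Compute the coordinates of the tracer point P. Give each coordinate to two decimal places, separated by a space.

3.51 -0.21

A=(0,0), D=(11.00,0)
B = A + 2.00·(cos99°, sin99°) = (-0.3129, 1.9754)
|BD| = 11.4840
circle(B,7.00) ∩ circle(D,6.00): a=6.3080, h=3.0346
  candidates: C₊=(6.4231,3.8797) cross=34.850; C₋=(5.3791,-2.0991) cross=-34.850
  mode + wants cross > 0 → take C=(6.4231,3.8797) (cross=34.850)
ex = (C−B)/|BC| = (0.9623,0.2720); ey = (-0.2720,0.9623)
P = B + 3.08·ex + -3.14·ey = (3.5052,-0.2083)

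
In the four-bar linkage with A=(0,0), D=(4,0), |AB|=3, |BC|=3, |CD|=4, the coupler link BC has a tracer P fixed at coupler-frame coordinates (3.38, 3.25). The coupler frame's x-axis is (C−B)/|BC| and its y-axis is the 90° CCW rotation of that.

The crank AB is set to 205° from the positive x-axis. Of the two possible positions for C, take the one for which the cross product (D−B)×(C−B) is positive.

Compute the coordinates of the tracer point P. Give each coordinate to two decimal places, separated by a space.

A=(0,0), D=(4.00,0)
B = A + 3.00·(cos205°, sin205°) = (-2.7189, -1.2679)
|BD| = 6.8375
circle(B,3.00) ∩ circle(D,4.00): a=2.9069, h=0.7417
  candidates: C₊=(-0.0000,0.0000) cross=5.071; C₋=(0.2751,-1.4577) cross=-5.071
  mode + wants cross > 0 → take C=(-0.0000,0.0000) (cross=5.071)
ex = (C−B)/|BC| = (0.9063,0.4226); ey = (-0.4226,0.9063)
P = B + 3.38·ex + 3.25·ey = (-1.0291,3.1061)

-1.03 3.11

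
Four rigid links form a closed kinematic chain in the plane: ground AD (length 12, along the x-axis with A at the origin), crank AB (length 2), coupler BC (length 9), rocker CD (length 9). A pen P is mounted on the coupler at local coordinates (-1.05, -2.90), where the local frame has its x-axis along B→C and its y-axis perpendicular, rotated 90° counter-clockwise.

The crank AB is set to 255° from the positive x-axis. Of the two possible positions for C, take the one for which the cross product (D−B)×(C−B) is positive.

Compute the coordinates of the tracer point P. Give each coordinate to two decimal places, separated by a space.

1.21 -4.48

A=(0,0), D=(12.00,0)
B = A + 2.00·(cos255°, sin255°) = (-0.5176, -1.9319)
|BD| = 12.6658
circle(B,9.00) ∩ circle(D,9.00): a=6.3329, h=6.3949
  candidates: C₊=(4.7658,5.3541) cross=80.996; C₋=(6.7166,-7.2860) cross=-80.996
  mode + wants cross > 0 → take C=(4.7658,5.3541) (cross=80.996)
ex = (C−B)/|BC| = (0.5870,0.8096); ey = (-0.8096,0.5870)
P = B + -1.05·ex + -2.90·ey = (1.2137,-4.4843)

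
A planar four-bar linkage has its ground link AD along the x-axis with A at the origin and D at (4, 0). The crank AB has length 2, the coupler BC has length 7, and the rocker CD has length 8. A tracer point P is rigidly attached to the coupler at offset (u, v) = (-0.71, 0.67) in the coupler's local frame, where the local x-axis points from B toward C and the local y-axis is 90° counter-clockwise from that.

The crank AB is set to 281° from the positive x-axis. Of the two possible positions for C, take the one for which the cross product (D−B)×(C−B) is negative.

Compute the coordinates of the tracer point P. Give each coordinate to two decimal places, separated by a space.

A=(0,0), D=(4.00,0)
B = A + 2.00·(cos281°, sin281°) = (0.3816, -1.9633)
|BD| = 4.1167
circle(B,7.00) ∩ circle(D,8.00): a=0.2365, h=6.9960
  candidates: C₊=(-2.7469,4.2987) cross=28.800; C₋=(3.9259,-7.9997) cross=-28.800
  mode - wants cross < 0 → take C=(3.9259,-7.9997) (cross=-28.800)
ex = (C−B)/|BC| = (0.5063,-0.8623); ey = (0.8623,0.5063)
P = B + -0.71·ex + 0.67·ey = (0.5999,-1.0118)

0.60 -1.01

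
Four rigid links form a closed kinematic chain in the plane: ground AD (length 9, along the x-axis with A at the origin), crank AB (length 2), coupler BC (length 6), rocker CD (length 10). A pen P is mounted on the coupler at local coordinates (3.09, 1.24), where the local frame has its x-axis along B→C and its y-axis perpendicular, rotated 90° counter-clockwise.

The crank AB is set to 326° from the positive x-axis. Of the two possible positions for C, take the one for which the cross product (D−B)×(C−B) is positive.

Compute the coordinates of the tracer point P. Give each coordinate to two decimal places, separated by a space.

-0.31 1.57

A=(0,0), D=(9.00,0)
B = A + 2.00·(cos326°, sin326°) = (1.6581, -1.1184)
|BD| = 7.4266
circle(B,6.00) ∩ circle(D,10.00): a=-0.5955, h=5.9704
  candidates: C₊=(0.1703,4.6942) cross=44.340; C₋=(1.9684,-7.1104) cross=-44.340
  mode + wants cross > 0 → take C=(0.1703,4.6942) (cross=44.340)
ex = (C−B)/|BC| = (-0.2480,0.9688); ey = (-0.9688,-0.2480)
P = B + 3.09·ex + 1.24·ey = (-0.3094,1.5676)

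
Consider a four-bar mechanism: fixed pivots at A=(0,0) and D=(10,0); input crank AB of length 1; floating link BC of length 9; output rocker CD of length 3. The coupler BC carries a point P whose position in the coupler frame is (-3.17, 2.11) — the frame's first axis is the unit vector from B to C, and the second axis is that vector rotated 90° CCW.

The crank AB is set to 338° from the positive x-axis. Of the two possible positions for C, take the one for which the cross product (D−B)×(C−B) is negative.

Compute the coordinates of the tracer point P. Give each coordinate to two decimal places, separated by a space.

A=(0,0), D=(10.00,0)
B = A + 1.00·(cos338°, sin338°) = (0.9272, -0.3746)
|BD| = 9.0805
circle(B,9.00) ∩ circle(D,3.00): a=8.5048, h=2.9442
  candidates: C₊=(9.3033,2.9180) cross=26.735; C₋=(9.5462,-2.9655) cross=-26.735
  mode - wants cross < 0 → take C=(9.5462,-2.9655) (cross=-26.735)
ex = (C−B)/|BC| = (0.9577,-0.2879); ey = (0.2879,0.9577)
P = B + -3.17·ex + 2.11·ey = (-1.5012,2.5586)

-1.50 2.56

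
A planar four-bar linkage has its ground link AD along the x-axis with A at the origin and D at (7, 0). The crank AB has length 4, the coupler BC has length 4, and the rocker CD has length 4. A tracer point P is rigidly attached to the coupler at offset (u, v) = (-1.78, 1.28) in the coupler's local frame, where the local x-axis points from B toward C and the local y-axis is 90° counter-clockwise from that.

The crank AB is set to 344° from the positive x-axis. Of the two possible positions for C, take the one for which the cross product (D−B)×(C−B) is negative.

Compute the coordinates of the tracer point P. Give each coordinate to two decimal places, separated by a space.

3.53 1.07

A=(0,0), D=(7.00,0)
B = A + 4.00·(cos344°, sin344°) = (3.8450, -1.1025)
|BD| = 3.3421
circle(B,4.00) ∩ circle(D,4.00): a=1.6710, h=3.6342
  candidates: C₊=(4.2236,2.8795) cross=12.146; C₋=(6.6215,-3.9820) cross=-12.146
  mode - wants cross < 0 → take C=(6.6215,-3.9820) (cross=-12.146)
ex = (C−B)/|BC| = (0.6941,-0.7199); ey = (0.7199,0.6941)
P = B + -1.78·ex + 1.28·ey = (3.5310,1.0673)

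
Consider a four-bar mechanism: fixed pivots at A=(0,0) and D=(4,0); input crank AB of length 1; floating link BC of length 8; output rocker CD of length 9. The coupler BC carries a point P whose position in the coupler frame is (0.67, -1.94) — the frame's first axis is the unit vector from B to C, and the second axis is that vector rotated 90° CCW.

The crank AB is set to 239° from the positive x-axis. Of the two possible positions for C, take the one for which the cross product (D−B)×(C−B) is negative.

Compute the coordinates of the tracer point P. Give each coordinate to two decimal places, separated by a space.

-2.24 -1.98

A=(0,0), D=(4.00,0)
B = A + 1.00·(cos239°, sin239°) = (-0.5150, -0.8572)
|BD| = 4.5957
circle(B,8.00) ∩ circle(D,9.00): a=0.4483, h=7.9874
  candidates: C₊=(-1.5644,7.0737) cross=36.708; C₋=(1.4152,-8.6208) cross=-36.708
  mode - wants cross < 0 → take C=(1.4152,-8.6208) (cross=-36.708)
ex = (C−B)/|BC| = (0.2413,-0.9705); ey = (0.9705,0.2413)
P = B + 0.67·ex + -1.94·ey = (-2.2361,-1.9754)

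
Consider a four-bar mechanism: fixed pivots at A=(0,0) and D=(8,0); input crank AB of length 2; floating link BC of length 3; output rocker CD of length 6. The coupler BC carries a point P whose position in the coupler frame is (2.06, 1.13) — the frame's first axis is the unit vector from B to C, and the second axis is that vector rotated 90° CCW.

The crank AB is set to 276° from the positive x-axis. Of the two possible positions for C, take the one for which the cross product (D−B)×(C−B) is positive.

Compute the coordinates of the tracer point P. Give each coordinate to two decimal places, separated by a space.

0.55 0.34

A=(0,0), D=(8.00,0)
B = A + 2.00·(cos276°, sin276°) = (0.2091, -1.9890)
|BD| = 8.0408
circle(B,3.00) ∩ circle(D,6.00): a=2.3415, h=1.8755
  candidates: C₊=(2.0138,0.4074) cross=15.080; C₋=(2.9417,-3.2270) cross=-15.080
  mode + wants cross > 0 → take C=(2.0138,0.4074) (cross=15.080)
ex = (C−B)/|BC| = (0.6016,0.7988); ey = (-0.7988,0.6016)
P = B + 2.06·ex + 1.13·ey = (0.5457,0.3363)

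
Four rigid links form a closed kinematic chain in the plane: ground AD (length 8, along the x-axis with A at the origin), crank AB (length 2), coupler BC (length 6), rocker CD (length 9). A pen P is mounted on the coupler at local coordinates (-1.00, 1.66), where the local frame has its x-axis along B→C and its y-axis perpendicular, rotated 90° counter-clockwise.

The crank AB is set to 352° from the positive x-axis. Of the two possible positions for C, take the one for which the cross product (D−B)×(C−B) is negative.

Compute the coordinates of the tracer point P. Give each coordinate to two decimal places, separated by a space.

3.71 0.60

A=(0,0), D=(8.00,0)
B = A + 2.00·(cos352°, sin352°) = (1.9805, -0.2783)
|BD| = 6.0259
circle(B,6.00) ∩ circle(D,9.00): a=-0.7209, h=5.9565
  candidates: C₊=(0.9852,5.6385) cross=35.893; C₋=(1.5355,-6.2618) cross=-35.893
  mode - wants cross < 0 → take C=(1.5355,-6.2618) (cross=-35.893)
ex = (C−B)/|BC| = (-0.0742,-0.9972); ey = (0.9972,-0.0742)
P = B + -1.00·ex + 1.66·ey = (3.7101,0.5958)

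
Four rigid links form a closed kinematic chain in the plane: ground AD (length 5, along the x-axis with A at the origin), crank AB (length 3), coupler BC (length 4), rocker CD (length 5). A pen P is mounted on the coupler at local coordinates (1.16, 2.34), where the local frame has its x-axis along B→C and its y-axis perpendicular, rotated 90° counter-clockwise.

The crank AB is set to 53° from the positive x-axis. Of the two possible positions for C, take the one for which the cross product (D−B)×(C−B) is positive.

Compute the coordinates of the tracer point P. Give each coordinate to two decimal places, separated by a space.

A=(0,0), D=(5.00,0)
B = A + 3.00·(cos53°, sin53°) = (1.8054, 2.3959)
|BD| = 3.9932
circle(B,4.00) ∩ circle(D,5.00): a=0.8697, h=3.9043
  candidates: C₊=(4.8438,4.9976) cross=15.591; C₋=(0.1586,-1.2494) cross=-15.591
  mode + wants cross > 0 → take C=(4.8438,4.9976) (cross=15.591)
ex = (C−B)/|BC| = (0.7596,0.6504); ey = (-0.6504,0.7596)
P = B + 1.16·ex + 2.34·ey = (1.1646,4.9278)

1.16 4.93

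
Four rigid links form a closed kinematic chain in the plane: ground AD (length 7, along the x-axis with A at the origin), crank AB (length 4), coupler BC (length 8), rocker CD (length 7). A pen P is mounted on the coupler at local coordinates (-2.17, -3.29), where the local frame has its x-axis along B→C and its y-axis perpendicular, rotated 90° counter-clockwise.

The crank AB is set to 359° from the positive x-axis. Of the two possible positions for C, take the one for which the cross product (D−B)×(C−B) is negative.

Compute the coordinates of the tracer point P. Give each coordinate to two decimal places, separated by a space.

A=(0,0), D=(7.00,0)
B = A + 4.00·(cos359°, sin359°) = (3.9994, -0.0698)
|BD| = 3.0014
circle(B,8.00) ∩ circle(D,7.00): a=3.9995, h=6.9285
  candidates: C₊=(7.8367,6.9498) cross=20.795; C₋=(8.1590,-6.9034) cross=-20.795
  mode - wants cross < 0 → take C=(8.1590,-6.9034) (cross=-20.795)
ex = (C−B)/|BC| = (0.5199,-0.8542); ey = (0.8542,0.5199)
P = B + -2.17·ex + -3.29·ey = (0.0608,0.0732)

0.06 0.07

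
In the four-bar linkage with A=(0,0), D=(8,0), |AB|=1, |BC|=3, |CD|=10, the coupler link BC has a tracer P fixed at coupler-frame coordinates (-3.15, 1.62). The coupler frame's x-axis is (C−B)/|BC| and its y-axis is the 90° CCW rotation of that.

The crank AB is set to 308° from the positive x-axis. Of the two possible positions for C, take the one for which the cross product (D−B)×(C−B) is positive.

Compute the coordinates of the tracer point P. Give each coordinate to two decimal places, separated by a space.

2.52 -3.78

A=(0,0), D=(8.00,0)
B = A + 1.00·(cos308°, sin308°) = (0.6157, -0.7880)
|BD| = 7.4263
circle(B,3.00) ∩ circle(D,10.00): a=-2.4138, h=1.7815
  candidates: C₊=(-1.9735,0.7273) cross=13.230; C₋=(-1.5954,-2.8156) cross=-13.230
  mode + wants cross > 0 → take C=(-1.9735,0.7273) (cross=13.230)
ex = (C−B)/|BC| = (-0.8631,0.5051); ey = (-0.5051,-0.8631)
P = B + -3.15·ex + 1.62·ey = (2.5160,-3.7772)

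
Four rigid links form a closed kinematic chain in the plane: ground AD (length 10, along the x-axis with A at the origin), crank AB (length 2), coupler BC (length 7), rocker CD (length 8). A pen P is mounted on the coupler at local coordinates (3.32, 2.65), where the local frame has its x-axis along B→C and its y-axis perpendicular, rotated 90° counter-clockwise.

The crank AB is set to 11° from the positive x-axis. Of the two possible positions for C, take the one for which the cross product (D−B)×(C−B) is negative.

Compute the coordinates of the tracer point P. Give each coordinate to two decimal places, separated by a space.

A=(0,0), D=(10.00,0)
B = A + 2.00·(cos11°, sin11°) = (1.9633, 0.3816)
|BD| = 8.0458
circle(B,7.00) ∩ circle(D,8.00): a=3.0907, h=6.2807
  candidates: C₊=(5.3484,6.5087) cross=50.533; C₋=(4.7526,-6.0386) cross=-50.533
  mode - wants cross < 0 → take C=(4.7526,-6.0386) (cross=-50.533)
ex = (C−B)/|BC| = (0.3985,-0.9172); ey = (0.9172,0.3985)
P = B + 3.32·ex + 2.65·ey = (5.7167,-1.6074)

5.72 -1.61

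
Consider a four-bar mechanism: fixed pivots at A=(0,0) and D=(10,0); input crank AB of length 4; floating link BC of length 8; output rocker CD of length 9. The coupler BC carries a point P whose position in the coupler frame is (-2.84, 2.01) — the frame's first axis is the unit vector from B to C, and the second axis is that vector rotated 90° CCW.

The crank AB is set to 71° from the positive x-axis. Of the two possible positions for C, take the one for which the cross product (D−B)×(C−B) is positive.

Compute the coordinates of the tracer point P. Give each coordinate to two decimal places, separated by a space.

A=(0,0), D=(10.00,0)
B = A + 4.00·(cos71°, sin71°) = (1.3023, 3.7821)
|BD| = 9.4844
circle(B,8.00) ∩ circle(D,9.00): a=3.8460, h=7.0149
  candidates: C₊=(7.6266,8.6814) cross=66.532; C₋=(2.0320,-4.1846) cross=-66.532
  mode + wants cross > 0 → take C=(7.6266,8.6814) (cross=66.532)
ex = (C−B)/|BC| = (0.7905,0.6124); ey = (-0.6124,0.7905)
P = B + -2.84·ex + 2.01·ey = (-2.1738,3.6318)

-2.17 3.63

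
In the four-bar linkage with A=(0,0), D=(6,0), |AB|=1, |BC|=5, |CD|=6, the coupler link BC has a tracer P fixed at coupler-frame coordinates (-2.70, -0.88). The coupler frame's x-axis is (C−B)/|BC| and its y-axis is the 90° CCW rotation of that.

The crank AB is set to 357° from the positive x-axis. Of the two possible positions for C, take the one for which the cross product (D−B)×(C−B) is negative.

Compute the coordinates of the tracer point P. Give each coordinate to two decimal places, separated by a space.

A=(0,0), D=(6.00,0)
B = A + 1.00·(cos357°, sin357°) = (0.9986, -0.0523)
|BD| = 5.0016
circle(B,5.00) ∩ circle(D,6.00): a=1.4012, h=4.7997
  candidates: C₊=(2.3495,4.7617) cross=24.006; C₋=(2.4500,-4.8371) cross=-24.006
  mode - wants cross < 0 → take C=(2.4500,-4.8371) (cross=-24.006)
ex = (C−B)/|BC| = (0.2903,-0.9569); ey = (0.9569,0.2903)
P = B + -2.70·ex + -0.88·ey = (-0.6272,2.2760)

-0.63 2.28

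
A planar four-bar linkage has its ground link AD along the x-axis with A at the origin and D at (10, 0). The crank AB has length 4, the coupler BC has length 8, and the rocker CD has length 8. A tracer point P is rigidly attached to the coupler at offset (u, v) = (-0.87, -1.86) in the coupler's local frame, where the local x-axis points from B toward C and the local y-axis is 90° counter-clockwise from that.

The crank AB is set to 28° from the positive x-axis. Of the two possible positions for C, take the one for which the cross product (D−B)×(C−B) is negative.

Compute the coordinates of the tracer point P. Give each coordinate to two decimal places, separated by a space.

1.56 2.46

A=(0,0), D=(10.00,0)
B = A + 4.00·(cos28°, sin28°) = (3.5318, 1.8779)
|BD| = 6.7353
circle(B,8.00) ∩ circle(D,8.00): a=3.3676, h=7.2566
  candidates: C₊=(8.7891,7.9078) cross=48.876; C₋=(4.7426,-6.0299) cross=-48.876
  mode - wants cross < 0 → take C=(4.7426,-6.0299) (cross=-48.876)
ex = (C−B)/|BC| = (0.1514,-0.9885); ey = (0.9885,0.1514)
P = B + -0.87·ex + -1.86·ey = (1.5615,2.4563)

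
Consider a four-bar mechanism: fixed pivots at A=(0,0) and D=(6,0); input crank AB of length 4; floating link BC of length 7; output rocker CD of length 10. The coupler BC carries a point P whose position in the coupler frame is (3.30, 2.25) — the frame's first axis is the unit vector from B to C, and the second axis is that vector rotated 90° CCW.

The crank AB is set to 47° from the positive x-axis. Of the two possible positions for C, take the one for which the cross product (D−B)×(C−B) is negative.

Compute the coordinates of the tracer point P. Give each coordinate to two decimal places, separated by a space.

A=(0,0), D=(6.00,0)
B = A + 4.00·(cos47°, sin47°) = (2.7280, 2.9254)
|BD| = 4.3891
circle(B,7.00) ∩ circle(D,10.00): a=-3.6153, h=5.9941
  candidates: C₊=(4.0280,9.8036) cross=26.309; C₋=(-3.9624,0.8666) cross=-26.309
  mode - wants cross < 0 → take C=(-3.9624,0.8666) (cross=-26.309)
ex = (C−B)/|BC| = (-0.9558,-0.2941); ey = (0.2941,-0.9558)
P = B + 3.30·ex + 2.25·ey = (0.2357,-0.1957)

0.24 -0.20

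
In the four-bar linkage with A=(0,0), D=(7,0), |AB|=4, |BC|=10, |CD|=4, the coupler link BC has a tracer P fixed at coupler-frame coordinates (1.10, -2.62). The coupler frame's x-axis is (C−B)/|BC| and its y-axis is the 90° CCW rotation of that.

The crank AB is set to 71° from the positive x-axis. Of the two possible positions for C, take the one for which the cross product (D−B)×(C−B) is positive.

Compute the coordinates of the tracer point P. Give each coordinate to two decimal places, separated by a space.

A=(0,0), D=(7.00,0)
B = A + 4.00·(cos71°, sin71°) = (1.3023, 3.7821)
|BD| = 6.8387
circle(B,10.00) ∩ circle(D,4.00): a=9.5609, h=2.9309
  candidates: C₊=(10.8888,0.9364) cross=20.043; C₋=(7.6471,-3.9473) cross=-20.043
  mode + wants cross > 0 → take C=(10.8888,0.9364) (cross=20.043)
ex = (C−B)/|BC| = (0.9587,-0.2846); ey = (0.2846,0.9587)
P = B + 1.10·ex + -2.62·ey = (1.6112,0.9574)

1.61 0.96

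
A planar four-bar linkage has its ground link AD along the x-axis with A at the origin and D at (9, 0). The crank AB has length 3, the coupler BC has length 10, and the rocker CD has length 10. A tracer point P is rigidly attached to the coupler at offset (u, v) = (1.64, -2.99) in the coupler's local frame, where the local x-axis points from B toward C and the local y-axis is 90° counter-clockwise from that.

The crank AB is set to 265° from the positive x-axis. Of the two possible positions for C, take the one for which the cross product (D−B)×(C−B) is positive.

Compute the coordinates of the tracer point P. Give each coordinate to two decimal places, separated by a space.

A=(0,0), D=(9.00,0)
B = A + 3.00·(cos265°, sin265°) = (-0.2615, -2.9886)
|BD| = 9.7317
circle(B,10.00) ∩ circle(D,10.00): a=4.8659, h=8.7363
  candidates: C₊=(1.6864,6.8199) cross=85.019; C₋=(7.0522,-9.8085) cross=-85.019
  mode + wants cross > 0 → take C=(1.6864,6.8199) (cross=85.019)
ex = (C−B)/|BC| = (0.1948,0.9808); ey = (-0.9808,0.1948)
P = B + 1.64·ex + -2.99·ey = (2.9907,-1.9624)

2.99 -1.96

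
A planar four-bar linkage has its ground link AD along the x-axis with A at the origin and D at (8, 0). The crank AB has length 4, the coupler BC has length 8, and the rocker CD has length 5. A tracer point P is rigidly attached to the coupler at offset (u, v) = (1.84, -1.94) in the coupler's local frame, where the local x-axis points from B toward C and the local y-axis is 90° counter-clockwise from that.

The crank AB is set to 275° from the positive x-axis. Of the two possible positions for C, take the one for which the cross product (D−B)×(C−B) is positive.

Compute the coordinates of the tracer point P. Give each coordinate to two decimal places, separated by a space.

2.92 -3.26

A=(0,0), D=(8.00,0)
B = A + 4.00·(cos275°, sin275°) = (0.3486, -3.9848)
|BD| = 8.6268
circle(B,8.00) ∩ circle(D,5.00): a=6.5738, h=4.5591
  candidates: C₊=(4.0733,3.0953) cross=39.330; C₋=(8.2850,-4.9919) cross=-39.330
  mode + wants cross > 0 → take C=(4.0733,3.0953) (cross=39.330)
ex = (C−B)/|BC| = (0.4656,0.8850); ey = (-0.8850,0.4656)
P = B + 1.84·ex + -1.94·ey = (2.9222,-3.2596)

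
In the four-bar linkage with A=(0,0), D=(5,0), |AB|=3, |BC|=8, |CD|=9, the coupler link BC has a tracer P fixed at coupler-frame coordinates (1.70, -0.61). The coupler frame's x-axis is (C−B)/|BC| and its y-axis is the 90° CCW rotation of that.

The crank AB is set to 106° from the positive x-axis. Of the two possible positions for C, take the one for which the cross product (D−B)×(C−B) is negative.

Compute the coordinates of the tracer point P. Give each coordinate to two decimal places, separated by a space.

A=(0,0), D=(5.00,0)
B = A + 3.00·(cos106°, sin106°) = (-0.8269, 2.8838)
|BD| = 6.5015
circle(B,8.00) ∩ circle(D,9.00): a=1.9433, h=7.7604
  candidates: C₊=(4.3570,8.9770) cross=50.454; C₋=(-2.5274,-4.9334) cross=-50.454
  mode - wants cross < 0 → take C=(-2.5274,-4.9334) (cross=-50.454)
ex = (C−B)/|BC| = (-0.2126,-0.9771); ey = (0.9771,-0.2126)
P = B + 1.70·ex + -0.61·ey = (-1.7843,1.3523)

-1.78 1.35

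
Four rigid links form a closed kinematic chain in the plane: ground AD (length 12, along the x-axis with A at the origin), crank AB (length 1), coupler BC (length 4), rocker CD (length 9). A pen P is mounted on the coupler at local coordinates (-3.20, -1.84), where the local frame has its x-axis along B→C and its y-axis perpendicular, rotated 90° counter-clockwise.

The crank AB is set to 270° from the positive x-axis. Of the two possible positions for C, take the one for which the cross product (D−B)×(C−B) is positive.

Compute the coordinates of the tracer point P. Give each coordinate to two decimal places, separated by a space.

-1.35 -4.43

A=(0,0), D=(12.00,0)
B = A + 1.00·(cos270°, sin270°) = (-0.0000, -1.0000)
|BD| = 12.0416
circle(B,4.00) ∩ circle(D,9.00): a=3.3218, h=2.2283
  candidates: C₊=(3.1253,1.4965) cross=26.833; C₋=(3.4954,-2.9448) cross=-26.833
  mode + wants cross > 0 → take C=(3.1253,1.4965) (cross=26.833)
ex = (C−B)/|BC| = (0.7813,0.6241); ey = (-0.6241,0.7813)
P = B + -3.20·ex + -1.84·ey = (-1.3518,-4.4348)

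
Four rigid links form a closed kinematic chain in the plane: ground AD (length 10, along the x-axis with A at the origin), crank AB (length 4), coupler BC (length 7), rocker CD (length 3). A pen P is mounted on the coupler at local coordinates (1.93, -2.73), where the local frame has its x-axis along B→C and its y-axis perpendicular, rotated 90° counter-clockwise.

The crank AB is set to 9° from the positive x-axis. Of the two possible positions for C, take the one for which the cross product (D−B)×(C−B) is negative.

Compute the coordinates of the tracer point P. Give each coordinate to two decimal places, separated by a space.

4.19 -2.71

A=(0,0), D=(10.00,0)
B = A + 4.00·(cos9°, sin9°) = (3.9508, 0.6257)
|BD| = 6.0815
circle(B,7.00) ∩ circle(D,3.00): a=6.3294, h=2.9897
  candidates: C₊=(10.5542,2.9484) cross=18.182; C₋=(9.9390,-2.9994) cross=-18.182
  mode - wants cross < 0 → take C=(9.9390,-2.9994) (cross=-18.182)
ex = (C−B)/|BC| = (0.8555,-0.5179); ey = (0.5179,0.8555)
P = B + 1.93·ex + -2.73·ey = (4.1880,-2.7092)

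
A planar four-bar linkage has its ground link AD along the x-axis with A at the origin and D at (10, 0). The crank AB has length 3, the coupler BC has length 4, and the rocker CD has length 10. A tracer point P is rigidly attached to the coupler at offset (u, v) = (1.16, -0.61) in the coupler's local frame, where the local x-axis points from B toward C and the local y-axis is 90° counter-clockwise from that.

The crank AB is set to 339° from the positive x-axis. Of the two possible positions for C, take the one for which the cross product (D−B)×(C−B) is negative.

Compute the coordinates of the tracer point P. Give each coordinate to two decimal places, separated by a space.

1.78 -1.89

A=(0,0), D=(10.00,0)
B = A + 3.00·(cos339°, sin339°) = (2.8007, -1.0751)
|BD| = 7.2791
circle(B,4.00) ∩ circle(D,10.00): a=-2.1304, h=3.3855
  candidates: C₊=(0.1937,1.9586) cross=24.643; C₋=(1.1937,-4.7381) cross=-24.643
  mode - wants cross < 0 → take C=(1.1937,-4.7381) (cross=-24.643)
ex = (C−B)/|BC| = (-0.4018,-0.9157); ey = (0.9157,-0.4018)
P = B + 1.16·ex + -0.61·ey = (1.7761,-1.8923)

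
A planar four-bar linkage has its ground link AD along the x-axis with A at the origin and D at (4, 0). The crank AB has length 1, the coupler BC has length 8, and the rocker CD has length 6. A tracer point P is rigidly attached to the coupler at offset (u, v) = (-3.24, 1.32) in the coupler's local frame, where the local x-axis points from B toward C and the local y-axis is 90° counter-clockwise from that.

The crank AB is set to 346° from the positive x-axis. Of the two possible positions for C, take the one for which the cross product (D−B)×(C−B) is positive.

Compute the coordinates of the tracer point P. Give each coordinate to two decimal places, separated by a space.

-2.26 -1.58

A=(0,0), D=(4.00,0)
B = A + 1.00·(cos346°, sin346°) = (0.9703, -0.2419)
|BD| = 3.0393
circle(B,8.00) ∩ circle(D,6.00): a=6.1259, h=5.1452
  candidates: C₊=(6.6672,5.3746) cross=15.638; C₋=(7.4863,-4.8832) cross=-15.638
  mode + wants cross > 0 → take C=(6.6672,5.3746) (cross=15.638)
ex = (C−B)/|BC| = (0.7121,0.7021); ey = (-0.7021,0.7121)
P = B + -3.24·ex + 1.32·ey = (-2.2637,-1.5766)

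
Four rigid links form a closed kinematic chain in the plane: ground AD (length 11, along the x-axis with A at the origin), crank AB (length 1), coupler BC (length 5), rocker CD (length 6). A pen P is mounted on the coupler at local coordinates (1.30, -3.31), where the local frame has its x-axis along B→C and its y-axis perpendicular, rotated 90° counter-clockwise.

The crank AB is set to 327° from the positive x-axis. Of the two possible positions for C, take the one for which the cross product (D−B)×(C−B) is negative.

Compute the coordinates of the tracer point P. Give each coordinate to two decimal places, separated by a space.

0.84 -4.10

A=(0,0), D=(11.00,0)
B = A + 1.00·(cos327°, sin327°) = (0.8387, -0.5446)
|BD| = 10.1759
circle(B,5.00) ∩ circle(D,6.00): a=4.5475, h=2.0786
  candidates: C₊=(5.2684,1.7744) cross=21.152; C₋=(5.4909,-2.3769) cross=-21.152
  mode - wants cross < 0 → take C=(5.4909,-2.3769) (cross=-21.152)
ex = (C−B)/|BC| = (0.9304,-0.3664); ey = (0.3664,0.9304)
P = B + 1.30·ex + -3.31·ey = (0.8353,-4.1008)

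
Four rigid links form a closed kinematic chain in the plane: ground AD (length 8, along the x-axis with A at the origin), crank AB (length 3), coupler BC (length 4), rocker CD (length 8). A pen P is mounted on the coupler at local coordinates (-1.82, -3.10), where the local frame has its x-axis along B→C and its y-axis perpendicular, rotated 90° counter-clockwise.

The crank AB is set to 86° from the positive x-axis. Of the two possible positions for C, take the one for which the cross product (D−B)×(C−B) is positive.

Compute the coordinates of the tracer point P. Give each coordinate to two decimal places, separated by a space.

A=(0,0), D=(8.00,0)
B = A + 3.00·(cos86°, sin86°) = (0.2093, 2.9927)
|BD| = 8.3458
circle(B,4.00) ∩ circle(D,8.00): a=1.2972, h=3.7838
  candidates: C₊=(2.7770,6.0597) cross=31.579; C₋=(0.0633,-1.0046) cross=-31.579
  mode + wants cross > 0 → take C=(2.7770,6.0597) (cross=31.579)
ex = (C−B)/|BC| = (0.6419,0.7668); ey = (-0.7668,0.6419)
P = B + -1.82·ex + -3.10·ey = (1.4179,-0.3928)

1.42 -0.39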